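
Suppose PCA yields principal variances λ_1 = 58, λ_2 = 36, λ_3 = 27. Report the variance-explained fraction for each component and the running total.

Step 1 — total variance = trace(Sigma) = Σ λ_i = 58 + 36 + 27 = 121.

Step 2 — fraction explained by component i = λ_i / Σ λ:
  PC1: 58/121 = 0.4793
  PC2: 36/121 = 0.2975
  PC3: 27/121 = 0.2231

Step 3 — cumulative fraction after k components = (λ_1 + ... + λ_k) / Σ λ:
  k = 1: 58/121 = 0.4793
  k = 2: (58 + 36)/121 = 94/121 = 0.7769
  k = 3: (58 + 36 + 27)/121 = 121/121 = 1

Summary (fraction, with percent):

explained: PC1 0.4793 (47.93%), PC2 0.2975 (29.75%), PC3 0.2231 (22.31%);  cumulative: 0.4793, 0.7769, 1


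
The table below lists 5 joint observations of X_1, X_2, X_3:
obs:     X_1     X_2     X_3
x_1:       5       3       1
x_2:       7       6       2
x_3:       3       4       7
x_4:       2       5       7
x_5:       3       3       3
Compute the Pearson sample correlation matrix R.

Step 1 — column means:
  mean(X_1) = (5 + 7 + 3 + 2 + 3) / 5 = 20/5 = 4
  mean(X_2) = (3 + 6 + 4 + 5 + 3) / 5 = 21/5 = 4.2
  mean(X_3) = (1 + 2 + 7 + 7 + 3) / 5 = 20/5 = 4

Step 2 — sample variances and covariances s[i,j] = (1/(n-1)) · Σ_k (x_{k,i} - mean_i) · (x_{k,j} - mean_j), with n-1 = 4:
  s[X_1,X_1] = ((1)·(1) + (3)·(3) + (-1)·(-1) + (-2)·(-2) + (-1)·(-1)) / 4 = 16/4 = 4
  s[X_1,X_2] = ((1)·(-1.2) + (3)·(1.8) + (-1)·(-0.2) + (-2)·(0.8) + (-1)·(-1.2)) / 4 = 4/4 = 1
  s[X_1,X_3] = ((1)·(-3) + (3)·(-2) + (-1)·(3) + (-2)·(3) + (-1)·(-1)) / 4 = -17/4 = -4.25
  s[X_2,X_2] = ((-1.2)·(-1.2) + (1.8)·(1.8) + (-0.2)·(-0.2) + (0.8)·(0.8) + (-1.2)·(-1.2)) / 4 = 6.8/4 = 1.7
  s[X_2,X_3] = ((-1.2)·(-3) + (1.8)·(-2) + (-0.2)·(3) + (0.8)·(3) + (-1.2)·(-1)) / 4 = 3/4 = 0.75
  s[X_3,X_3] = ((-3)·(-3) + (-2)·(-2) + (3)·(3) + (3)·(3) + (-1)·(-1)) / 4 = 32/4 = 8
  Sample standard deviations s_i = √(s[i,i]):
  s(X_1) = √(4) = 2
  s(X_2) = √(1.7) = 1.3038
  s(X_3) = √(8) = 2.8284

Step 3 — r_{ij} = s_{ij} / (s_i · s_j):
  r[X_1,X_1] = 1 (diagonal).
  r[X_1,X_2] = 1 / (2 · 1.3038) = 1 / 2.6077 = 0.3835
  r[X_1,X_3] = -4.25 / (2 · 2.8284) = -4.25 / 5.6569 = -0.7513
  r[X_2,X_2] = 1 (diagonal).
  r[X_2,X_3] = 0.75 / (1.3038 · 2.8284) = 0.75 / 3.6878 = 0.2034
  r[X_3,X_3] = 1 (diagonal).

R is symmetric with unit diagonal. Assembling:

R = [[1, 0.3835, -0.7513],
 [0.3835, 1, 0.2034],
 [-0.7513, 0.2034, 1]]


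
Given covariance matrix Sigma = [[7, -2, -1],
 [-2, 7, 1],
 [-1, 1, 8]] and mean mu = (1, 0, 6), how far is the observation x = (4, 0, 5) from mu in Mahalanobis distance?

Step 1 — centre the observation: (x - mu) = (3, 0, -1).

Step 2 — invert Sigma (cofactor / det for 3×3, or solve directly):
  Sigma^{-1} = [[0.1571, 0.0429, 0.0143],
 [0.0429, 0.1571, -0.0143],
 [0.0143, -0.0143, 0.1286]].

Step 3 — form the quadratic (x - mu)^T · Sigma^{-1} · (x - mu):
  Sigma^{-1} · (x - mu) = (0.4571, 0.1429, -0.0857).
  (x - mu)^T · [Sigma^{-1} · (x - mu)] = (3)·(0.4571) + (0)·(0.1429) + (-1)·(-0.0857) = 1.4571.

Step 4 — take square root: d = √(1.4571) ≈ 1.2071.

d(x, mu) = √(1.4571) ≈ 1.2071


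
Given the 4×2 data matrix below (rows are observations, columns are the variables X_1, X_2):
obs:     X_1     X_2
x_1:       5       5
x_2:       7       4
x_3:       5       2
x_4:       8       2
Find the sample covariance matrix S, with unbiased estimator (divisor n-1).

Step 1 — column means:
  mean(X_1) = (5 + 7 + 5 + 8) / 4 = 25/4 = 6.25
  mean(X_2) = (5 + 4 + 2 + 2) / 4 = 13/4 = 3.25

Step 2 — sample covariance S[i,j] = (1/(n-1)) · Σ_k (x_{k,i} - mean_i) · (x_{k,j} - mean_j), with n-1 = 3.
  S[X_1,X_1] = ((-1.25)·(-1.25) + (0.75)·(0.75) + (-1.25)·(-1.25) + (1.75)·(1.75)) / 3 = 6.75/3 = 2.25
  S[X_1,X_2] = ((-1.25)·(1.75) + (0.75)·(0.75) + (-1.25)·(-1.25) + (1.75)·(-1.25)) / 3 = -2.25/3 = -0.75
  S[X_2,X_2] = ((1.75)·(1.75) + (0.75)·(0.75) + (-1.25)·(-1.25) + (-1.25)·(-1.25)) / 3 = 6.75/3 = 2.25

S is symmetric (S[j,i] = S[i,j]). Assembling:

S = [[2.25, -0.75],
 [-0.75, 2.25]]


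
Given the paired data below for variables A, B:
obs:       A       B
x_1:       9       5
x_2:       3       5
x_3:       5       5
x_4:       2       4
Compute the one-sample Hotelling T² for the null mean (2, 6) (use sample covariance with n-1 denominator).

Step 1 — sample mean vector:
  mean(A) = (9 + 3 + 5 + 2) / 4 = 19/4 = 4.75
  mean(B) = (5 + 5 + 5 + 4) / 4 = 19/4 = 4.75
  x̄ = (4.75, 4.75),  deviation x̄ - mu_0 = (4.75, 4.75) - (2, 6) = (2.75, -1.25).

Step 2 — sample covariance matrix, S[i,j] = (1/(n-1)) · Σ_k (x_{k,i} - mean_i) · (x_{k,j} - mean_j), divisor n-1 = 3:
  S[A,A] = ((4.25)·(4.25) + (-1.75)·(-1.75) + (0.25)·(0.25) + (-2.75)·(-2.75)) / 3 = 28.75/3 = 9.5833
  S[A,B] = ((4.25)·(0.25) + (-1.75)·(0.25) + (0.25)·(0.25) + (-2.75)·(-0.75)) / 3 = 2.75/3 = 0.9167
  S[B,B] = ((0.25)·(0.25) + (0.25)·(0.25) + (0.25)·(0.25) + (-0.75)·(-0.75)) / 3 = 0.75/3 = 0.25
  S = [[9.5833, 0.9167],
 [0.9167, 0.25]].

Step 3 — invert S. det(S) = 9.5833·0.25 - (0.9167)² = 1.5556.
  S^{-1} = (1/det) · [[d, -b], [-b, a]] = [[0.1607, -0.5893],
 [-0.5893, 6.1607]].

Step 4 — quadratic form (x̄ - mu_0)^T · S^{-1} · (x̄ - mu_0):
  S^{-1} · (x̄ - mu_0) = (1.1786, -9.3214),
  (x̄ - mu_0)^T · [...] = (2.75)·(1.1786) + (-1.25)·(-9.3214) = 14.8929.

Step 5 — scale by n: T² = 4 · 14.8929 = 59.5714.

T² ≈ 59.5714


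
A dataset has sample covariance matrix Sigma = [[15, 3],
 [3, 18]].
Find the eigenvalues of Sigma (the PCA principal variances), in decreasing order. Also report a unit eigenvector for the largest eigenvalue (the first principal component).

Step 1 — characteristic polynomial of 2×2 Sigma:
  det(Sigma - λI) = λ² - trace · λ + det = 0.
  trace = 15 + 18 = 33, det = 15·18 - (3)² = 261.
Step 2 — discriminant:
  Δ = trace² - 4·det = 1089 - 1044 = 45.
Step 3 — eigenvalues:
  λ = (trace ± √Δ)/2 = (33 ± 6.7082)/2,
  λ_1 = 19.8541,  λ_2 = 13.1459.

Step 4 — unit eigenvector for λ_1: solve (Sigma - λ_1 I)v = 0. First row:
  (15 - 19.8541)·v_x + (3)·v_y = 0, i.e. (-4.8541)·v_x + (3)·v_y = 0,
  so v ∝ (b, λ_1 - a) = (3, 4.8541) = u.
  ||u|| = √((3)² + (4.8541)²) = √(32.5623) ≈ 5.7063,
  v_1 = u/||u|| ≈ (0.5257, 0.8507) (||v_1|| = 1).

λ_1 = 19.8541,  λ_2 = 13.1459;  v_1 ≈ (0.5257, 0.8507)


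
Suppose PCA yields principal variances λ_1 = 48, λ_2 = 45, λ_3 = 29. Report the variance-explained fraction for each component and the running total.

Step 1 — total variance = trace(Sigma) = Σ λ_i = 48 + 45 + 29 = 122.

Step 2 — fraction explained by component i = λ_i / Σ λ:
  PC1: 48/122 = 0.3934
  PC2: 45/122 = 0.3689
  PC3: 29/122 = 0.2377

Step 3 — cumulative fraction after k components = (λ_1 + ... + λ_k) / Σ λ:
  k = 1: 48/122 = 0.3934
  k = 2: (48 + 45)/122 = 93/122 = 0.7623
  k = 3: (48 + 45 + 29)/122 = 122/122 = 1

Summary (fraction, with percent):

explained: PC1 0.3934 (39.34%), PC2 0.3689 (36.89%), PC3 0.2377 (23.77%);  cumulative: 0.3934, 0.7623, 1


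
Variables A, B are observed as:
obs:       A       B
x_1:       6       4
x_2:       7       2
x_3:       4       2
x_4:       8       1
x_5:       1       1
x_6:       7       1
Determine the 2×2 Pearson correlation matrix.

Step 1 — column means:
  mean(A) = (6 + 7 + 4 + 8 + 1 + 7) / 6 = 33/6 = 5.5
  mean(B) = (4 + 2 + 2 + 1 + 1 + 1) / 6 = 11/6 = 1.8333

Step 2 — sample variances and covariances s[i,j] = (1/(n-1)) · Σ_k (x_{k,i} - mean_i) · (x_{k,j} - mean_j), with n-1 = 5:
  s[A,A] = ((0.5)·(0.5) + (1.5)·(1.5) + (-1.5)·(-1.5) + (2.5)·(2.5) + (-4.5)·(-4.5) + (1.5)·(1.5)) / 5 = 33.5/5 = 6.7
  s[A,B] = ((0.5)·(2.1667) + (1.5)·(0.1667) + (-1.5)·(0.1667) + (2.5)·(-0.8333) + (-4.5)·(-0.8333) + (1.5)·(-0.8333)) / 5 = 1.5/5 = 0.3
  s[B,B] = ((2.1667)·(2.1667) + (0.1667)·(0.1667) + (0.1667)·(0.1667) + (-0.8333)·(-0.8333) + (-0.8333)·(-0.8333) + (-0.8333)·(-0.8333)) / 5 = 6.8333/5 = 1.3667
  Sample standard deviations s_i = √(s[i,i]):
  s(A) = √(6.7) = 2.5884
  s(B) = √(1.3667) = 1.169

Step 3 — r_{ij} = s_{ij} / (s_i · s_j):
  r[A,A] = 1 (diagonal).
  r[A,B] = 0.3 / (2.5884 · 1.169) = 0.3 / 3.026 = 0.0991
  r[B,B] = 1 (diagonal).

R is symmetric with unit diagonal. Assembling:

R = [[1, 0.0991],
 [0.0991, 1]]


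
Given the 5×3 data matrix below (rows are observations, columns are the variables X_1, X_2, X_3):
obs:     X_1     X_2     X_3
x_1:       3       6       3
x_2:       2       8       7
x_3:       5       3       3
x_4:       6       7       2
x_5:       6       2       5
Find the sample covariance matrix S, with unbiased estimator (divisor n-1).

Step 1 — column means:
  mean(X_1) = (3 + 2 + 5 + 6 + 6) / 5 = 22/5 = 4.4
  mean(X_2) = (6 + 8 + 3 + 7 + 2) / 5 = 26/5 = 5.2
  mean(X_3) = (3 + 7 + 3 + 2 + 5) / 5 = 20/5 = 4

Step 2 — sample covariance S[i,j] = (1/(n-1)) · Σ_k (x_{k,i} - mean_i) · (x_{k,j} - mean_j), with n-1 = 4.
  S[X_1,X_1] = ((-1.4)·(-1.4) + (-2.4)·(-2.4) + (0.6)·(0.6) + (1.6)·(1.6) + (1.6)·(1.6)) / 4 = 13.2/4 = 3.3
  S[X_1,X_2] = ((-1.4)·(0.8) + (-2.4)·(2.8) + (0.6)·(-2.2) + (1.6)·(1.8) + (1.6)·(-3.2)) / 4 = -11.4/4 = -2.85
  S[X_1,X_3] = ((-1.4)·(-1) + (-2.4)·(3) + (0.6)·(-1) + (1.6)·(-2) + (1.6)·(1)) / 4 = -8/4 = -2
  S[X_2,X_2] = ((0.8)·(0.8) + (2.8)·(2.8) + (-2.2)·(-2.2) + (1.8)·(1.8) + (-3.2)·(-3.2)) / 4 = 26.8/4 = 6.7
  S[X_2,X_3] = ((0.8)·(-1) + (2.8)·(3) + (-2.2)·(-1) + (1.8)·(-2) + (-3.2)·(1)) / 4 = 3/4 = 0.75
  S[X_3,X_3] = ((-1)·(-1) + (3)·(3) + (-1)·(-1) + (-2)·(-2) + (1)·(1)) / 4 = 16/4 = 4

S is symmetric (S[j,i] = S[i,j]). Assembling:

S = [[3.3, -2.85, -2],
 [-2.85, 6.7, 0.75],
 [-2, 0.75, 4]]


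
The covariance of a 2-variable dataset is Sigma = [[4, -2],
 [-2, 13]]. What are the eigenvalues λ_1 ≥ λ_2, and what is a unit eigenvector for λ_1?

Step 1 — characteristic polynomial of 2×2 Sigma:
  det(Sigma - λI) = λ² - trace · λ + det = 0.
  trace = 4 + 13 = 17, det = 4·13 - (-2)² = 48.
Step 2 — discriminant:
  Δ = trace² - 4·det = 289 - 192 = 97.
Step 3 — eigenvalues:
  λ = (trace ± √Δ)/2 = (17 ± 9.8489)/2,
  λ_1 = 13.4244,  λ_2 = 3.5756.

Step 4 — unit eigenvector for λ_1: solve (Sigma - λ_1 I)v = 0. First row:
  (4 - 13.4244)·v_x + (-2)·v_y = 0, i.e. (-9.4244)·v_x + (-2)·v_y = 0,
  so v ∝ (b, λ_1 - a) = (-2, 9.4244); multiply by -1 so the first entry is positive: u = (2, -9.4244).
  ||u|| = √((2)² + (-9.4244)²) = √(92.8199) ≈ 9.6343,
  v_1 = u/||u|| ≈ (0.2076, -0.9782) (||v_1|| = 1).

λ_1 = 13.4244,  λ_2 = 3.5756;  v_1 ≈ (0.2076, -0.9782)


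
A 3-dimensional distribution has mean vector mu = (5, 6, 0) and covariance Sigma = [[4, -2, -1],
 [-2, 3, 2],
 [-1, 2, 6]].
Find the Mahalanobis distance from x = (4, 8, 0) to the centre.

Step 1 — centre the observation: (x - mu) = (-1, 2, 0).

Step 2 — invert Sigma (cofactor / det for 3×3, or solve directly):
  Sigma^{-1} = [[0.3784, 0.2703, -0.027],
 [0.2703, 0.6216, -0.1622],
 [-0.027, -0.1622, 0.2162]].

Step 3 — form the quadratic (x - mu)^T · Sigma^{-1} · (x - mu):
  Sigma^{-1} · (x - mu) = (0.1622, 0.973, -0.2973).
  (x - mu)^T · [Sigma^{-1} · (x - mu)] = (-1)·(0.1622) + (2)·(0.973) + (0)·(-0.2973) = 1.7838.

Step 4 — take square root: d = √(1.7838) ≈ 1.3356.

d(x, mu) = √(1.7838) ≈ 1.3356


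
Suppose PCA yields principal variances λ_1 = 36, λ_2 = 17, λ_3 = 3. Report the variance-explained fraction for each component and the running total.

Step 1 — total variance = trace(Sigma) = Σ λ_i = 36 + 17 + 3 = 56.

Step 2 — fraction explained by component i = λ_i / Σ λ:
  PC1: 36/56 = 0.6429
  PC2: 17/56 = 0.3036
  PC3: 3/56 = 0.0536

Step 3 — cumulative fraction after k components = (λ_1 + ... + λ_k) / Σ λ:
  k = 1: 36/56 = 0.6429
  k = 2: (36 + 17)/56 = 53/56 = 0.9464
  k = 3: (36 + 17 + 3)/56 = 56/56 = 1

Summary (fraction, with percent):

explained: PC1 0.6429 (64.29%), PC2 0.3036 (30.36%), PC3 0.0536 (5.36%);  cumulative: 0.6429, 0.9464, 1


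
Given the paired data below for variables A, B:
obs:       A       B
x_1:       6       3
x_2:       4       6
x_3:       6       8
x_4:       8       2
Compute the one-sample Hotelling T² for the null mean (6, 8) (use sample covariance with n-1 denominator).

Step 1 — sample mean vector:
  mean(A) = (6 + 4 + 6 + 8) / 4 = 24/4 = 6
  mean(B) = (3 + 6 + 8 + 2) / 4 = 19/4 = 4.75
  x̄ = (6, 4.75),  deviation x̄ - mu_0 = (6, 4.75) - (6, 8) = (0, -3.25).

Step 2 — sample covariance matrix, S[i,j] = (1/(n-1)) · Σ_k (x_{k,i} - mean_i) · (x_{k,j} - mean_j), divisor n-1 = 3:
  S[A,A] = ((0)·(0) + (-2)·(-2) + (0)·(0) + (2)·(2)) / 3 = 8/3 = 2.6667
  S[A,B] = ((0)·(-1.75) + (-2)·(1.25) + (0)·(3.25) + (2)·(-2.75)) / 3 = -8/3 = -2.6667
  S[B,B] = ((-1.75)·(-1.75) + (1.25)·(1.25) + (3.25)·(3.25) + (-2.75)·(-2.75)) / 3 = 22.75/3 = 7.5833
  S = [[2.6667, -2.6667],
 [-2.6667, 7.5833]].

Step 3 — invert S. det(S) = 2.6667·7.5833 - (-2.6667)² = 13.1111.
  S^{-1} = (1/det) · [[d, -b], [-b, a]] = [[0.5784, 0.2034],
 [0.2034, 0.2034]].

Step 4 — quadratic form (x̄ - mu_0)^T · S^{-1} · (x̄ - mu_0):
  S^{-1} · (x̄ - mu_0) = (-0.661, -0.661),
  (x̄ - mu_0)^T · [...] = (0)·(-0.661) + (-3.25)·(-0.661) = 2.1483.

Step 5 — scale by n: T² = 4 · 2.1483 = 8.5932.

T² ≈ 8.5932


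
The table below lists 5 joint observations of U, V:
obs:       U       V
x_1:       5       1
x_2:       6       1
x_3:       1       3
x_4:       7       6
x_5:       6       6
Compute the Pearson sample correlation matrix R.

Step 1 — column means:
  mean(U) = (5 + 6 + 1 + 7 + 6) / 5 = 25/5 = 5
  mean(V) = (1 + 1 + 3 + 6 + 6) / 5 = 17/5 = 3.4

Step 2 — sample variances and covariances s[i,j] = (1/(n-1)) · Σ_k (x_{k,i} - mean_i) · (x_{k,j} - mean_j), with n-1 = 4:
  s[U,U] = ((0)·(0) + (1)·(1) + (-4)·(-4) + (2)·(2) + (1)·(1)) / 4 = 22/4 = 5.5
  s[U,V] = ((0)·(-2.4) + (1)·(-2.4) + (-4)·(-0.4) + (2)·(2.6) + (1)·(2.6)) / 4 = 7/4 = 1.75
  s[V,V] = ((-2.4)·(-2.4) + (-2.4)·(-2.4) + (-0.4)·(-0.4) + (2.6)·(2.6) + (2.6)·(2.6)) / 4 = 25.2/4 = 6.3
  Sample standard deviations s_i = √(s[i,i]):
  s(U) = √(5.5) = 2.3452
  s(V) = √(6.3) = 2.51

Step 3 — r_{ij} = s_{ij} / (s_i · s_j):
  r[U,U] = 1 (diagonal).
  r[U,V] = 1.75 / (2.3452 · 2.51) = 1.75 / 5.8864 = 0.2973
  r[V,V] = 1 (diagonal).

R is symmetric with unit diagonal. Assembling:

R = [[1, 0.2973],
 [0.2973, 1]]


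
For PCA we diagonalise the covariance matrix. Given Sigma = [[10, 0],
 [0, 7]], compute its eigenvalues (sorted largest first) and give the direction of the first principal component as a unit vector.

Step 1 — characteristic polynomial of 2×2 Sigma:
  det(Sigma - λI) = λ² - trace · λ + det = 0.
  trace = 10 + 7 = 17, det = 10·7 - (0)² = 70.
Step 2 — discriminant:
  Δ = trace² - 4·det = 289 - 280 = 9.
Step 3 — eigenvalues:
  λ = (trace ± √Δ)/2 = (17 ± 3)/2,
  λ_1 = 10,  λ_2 = 7.

Step 4 — unit eigenvector for λ_1: Sigma is diagonal, so its eigenvectors are the coordinate axes. λ_1 = 10 is the diagonal entry on the first coordinate axis, hence
  v_1 = (1, 0) (||v_1|| = 1).

λ_1 = 10,  λ_2 = 7;  v_1 ≈ (1, 0)


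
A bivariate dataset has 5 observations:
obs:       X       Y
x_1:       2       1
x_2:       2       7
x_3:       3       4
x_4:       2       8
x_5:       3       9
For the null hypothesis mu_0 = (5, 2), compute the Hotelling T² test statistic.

Step 1 — sample mean vector:
  mean(X) = (2 + 2 + 3 + 2 + 3) / 5 = 12/5 = 2.4
  mean(Y) = (1 + 7 + 4 + 8 + 9) / 5 = 29/5 = 5.8
  x̄ = (2.4, 5.8),  deviation x̄ - mu_0 = (2.4, 5.8) - (5, 2) = (-2.6, 3.8).

Step 2 — sample covariance matrix, S[i,j] = (1/(n-1)) · Σ_k (x_{k,i} - mean_i) · (x_{k,j} - mean_j), divisor n-1 = 4:
  S[X,X] = ((-0.4)·(-0.4) + (-0.4)·(-0.4) + (0.6)·(0.6) + (-0.4)·(-0.4) + (0.6)·(0.6)) / 4 = 1.2/4 = 0.3
  S[X,Y] = ((-0.4)·(-4.8) + (-0.4)·(1.2) + (0.6)·(-1.8) + (-0.4)·(2.2) + (0.6)·(3.2)) / 4 = 1.4/4 = 0.35
  S[Y,Y] = ((-4.8)·(-4.8) + (1.2)·(1.2) + (-1.8)·(-1.8) + (2.2)·(2.2) + (3.2)·(3.2)) / 4 = 42.8/4 = 10.7
  S = [[0.3, 0.35],
 [0.35, 10.7]].

Step 3 — invert S. det(S) = 0.3·10.7 - (0.35)² = 3.0875.
  S^{-1} = (1/det) · [[d, -b], [-b, a]] = [[3.4656, -0.1134],
 [-0.1134, 0.0972]].

Step 4 — quadratic form (x̄ - mu_0)^T · S^{-1} · (x̄ - mu_0):
  S^{-1} · (x̄ - mu_0) = (-9.4413, 0.664),
  (x̄ - mu_0)^T · [...] = (-2.6)·(-9.4413) + (3.8)·(0.664) = 27.0704.

Step 5 — scale by n: T² = 5 · 27.0704 = 135.3522.

T² ≈ 135.3522


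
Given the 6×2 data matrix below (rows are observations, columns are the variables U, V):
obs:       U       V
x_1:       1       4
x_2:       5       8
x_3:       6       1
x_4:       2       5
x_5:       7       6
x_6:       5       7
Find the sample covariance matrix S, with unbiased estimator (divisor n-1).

Step 1 — column means:
  mean(U) = (1 + 5 + 6 + 2 + 7 + 5) / 6 = 26/6 = 4.3333
  mean(V) = (4 + 8 + 1 + 5 + 6 + 7) / 6 = 31/6 = 5.1667

Step 2 — sample covariance S[i,j] = (1/(n-1)) · Σ_k (x_{k,i} - mean_i) · (x_{k,j} - mean_j), with n-1 = 5.
  S[U,U] = ((-3.3333)·(-3.3333) + (0.6667)·(0.6667) + (1.6667)·(1.6667) + (-2.3333)·(-2.3333) + (2.6667)·(2.6667) + (0.6667)·(0.6667)) / 5 = 27.3333/5 = 5.4667
  S[U,V] = ((-3.3333)·(-1.1667) + (0.6667)·(2.8333) + (1.6667)·(-4.1667) + (-2.3333)·(-0.1667) + (2.6667)·(0.8333) + (0.6667)·(1.8333)) / 5 = 2.6667/5 = 0.5333
  S[V,V] = ((-1.1667)·(-1.1667) + (2.8333)·(2.8333) + (-4.1667)·(-4.1667) + (-0.1667)·(-0.1667) + (0.8333)·(0.8333) + (1.8333)·(1.8333)) / 5 = 30.8333/5 = 6.1667

S is symmetric (S[j,i] = S[i,j]). Assembling:

S = [[5.4667, 0.5333],
 [0.5333, 6.1667]]


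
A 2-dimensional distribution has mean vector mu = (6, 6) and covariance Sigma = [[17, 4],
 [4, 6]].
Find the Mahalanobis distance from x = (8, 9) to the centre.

Step 1 — centre the observation: (x - mu) = (2, 3).

Step 2 — invert Sigma. det(Sigma) = 17·6 - (4)² = 86.
  Sigma^{-1} = (1/det) · [[d, -b], [-b, a]] = [[0.0698, -0.0465],
 [-0.0465, 0.1977]].

Step 3 — form the quadratic (x - mu)^T · Sigma^{-1} · (x - mu):
  Sigma^{-1} · (x - mu) = (0, 0.5).
  (x - mu)^T · [Sigma^{-1} · (x - mu)] = (2)·(0) + (3)·(0.5) = 1.5.

Step 4 — take square root: d = √(1.5) ≈ 1.2247.

d(x, mu) = √(1.5) ≈ 1.2247


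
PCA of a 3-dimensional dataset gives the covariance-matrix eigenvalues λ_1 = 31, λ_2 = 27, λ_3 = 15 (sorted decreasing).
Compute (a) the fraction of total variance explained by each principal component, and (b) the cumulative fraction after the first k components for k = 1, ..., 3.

Step 1 — total variance = trace(Sigma) = Σ λ_i = 31 + 27 + 15 = 73.

Step 2 — fraction explained by component i = λ_i / Σ λ:
  PC1: 31/73 = 0.4247
  PC2: 27/73 = 0.3699
  PC3: 15/73 = 0.2055

Step 3 — cumulative fraction after k components = (λ_1 + ... + λ_k) / Σ λ:
  k = 1: 31/73 = 0.4247
  k = 2: (31 + 27)/73 = 58/73 = 0.7945
  k = 3: (31 + 27 + 15)/73 = 73/73 = 1

Summary (fraction, with percent):

explained: PC1 0.4247 (42.47%), PC2 0.3699 (36.99%), PC3 0.2055 (20.55%);  cumulative: 0.4247, 0.7945, 1


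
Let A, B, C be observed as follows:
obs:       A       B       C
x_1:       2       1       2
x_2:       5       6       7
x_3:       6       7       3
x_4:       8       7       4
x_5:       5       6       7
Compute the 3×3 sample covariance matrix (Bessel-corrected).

Step 1 — column means:
  mean(A) = (2 + 5 + 6 + 8 + 5) / 5 = 26/5 = 5.2
  mean(B) = (1 + 6 + 7 + 7 + 6) / 5 = 27/5 = 5.4
  mean(C) = (2 + 7 + 3 + 4 + 7) / 5 = 23/5 = 4.6

Step 2 — sample covariance S[i,j] = (1/(n-1)) · Σ_k (x_{k,i} - mean_i) · (x_{k,j} - mean_j), with n-1 = 4.
  S[A,A] = ((-3.2)·(-3.2) + (-0.2)·(-0.2) + (0.8)·(0.8) + (2.8)·(2.8) + (-0.2)·(-0.2)) / 4 = 18.8/4 = 4.7
  S[A,B] = ((-3.2)·(-4.4) + (-0.2)·(0.6) + (0.8)·(1.6) + (2.8)·(1.6) + (-0.2)·(0.6)) / 4 = 19.6/4 = 4.9
  S[A,C] = ((-3.2)·(-2.6) + (-0.2)·(2.4) + (0.8)·(-1.6) + (2.8)·(-0.6) + (-0.2)·(2.4)) / 4 = 4.4/4 = 1.1
  S[B,B] = ((-4.4)·(-4.4) + (0.6)·(0.6) + (1.6)·(1.6) + (1.6)·(1.6) + (0.6)·(0.6)) / 4 = 25.2/4 = 6.3
  S[B,C] = ((-4.4)·(-2.6) + (0.6)·(2.4) + (1.6)·(-1.6) + (1.6)·(-0.6) + (0.6)·(2.4)) / 4 = 10.8/4 = 2.7
  S[C,C] = ((-2.6)·(-2.6) + (2.4)·(2.4) + (-1.6)·(-1.6) + (-0.6)·(-0.6) + (2.4)·(2.4)) / 4 = 21.2/4 = 5.3

S is symmetric (S[j,i] = S[i,j]). Assembling:

S = [[4.7, 4.9, 1.1],
 [4.9, 6.3, 2.7],
 [1.1, 2.7, 5.3]]


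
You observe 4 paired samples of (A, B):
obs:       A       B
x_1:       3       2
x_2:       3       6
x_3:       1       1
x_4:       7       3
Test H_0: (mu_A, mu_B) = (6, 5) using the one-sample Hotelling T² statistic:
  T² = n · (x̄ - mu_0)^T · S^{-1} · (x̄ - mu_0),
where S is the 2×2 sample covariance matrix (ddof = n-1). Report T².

Step 1 — sample mean vector:
  mean(A) = (3 + 3 + 1 + 7) / 4 = 14/4 = 3.5
  mean(B) = (2 + 6 + 1 + 3) / 4 = 12/4 = 3
  x̄ = (3.5, 3),  deviation x̄ - mu_0 = (3.5, 3) - (6, 5) = (-2.5, -2).

Step 2 — sample covariance matrix, S[i,j] = (1/(n-1)) · Σ_k (x_{k,i} - mean_i) · (x_{k,j} - mean_j), divisor n-1 = 3:
  S[A,A] = ((-0.5)·(-0.5) + (-0.5)·(-0.5) + (-2.5)·(-2.5) + (3.5)·(3.5)) / 3 = 19/3 = 6.3333
  S[A,B] = ((-0.5)·(-1) + (-0.5)·(3) + (-2.5)·(-2) + (3.5)·(0)) / 3 = 4/3 = 1.3333
  S[B,B] = ((-1)·(-1) + (3)·(3) + (-2)·(-2) + (0)·(0)) / 3 = 14/3 = 4.6667
  S = [[6.3333, 1.3333],
 [1.3333, 4.6667]].

Step 3 — invert S. det(S) = 6.3333·4.6667 - (1.3333)² = 27.7778.
  S^{-1} = (1/det) · [[d, -b], [-b, a]] = [[0.168, -0.048],
 [-0.048, 0.228]].

Step 4 — quadratic form (x̄ - mu_0)^T · S^{-1} · (x̄ - mu_0):
  S^{-1} · (x̄ - mu_0) = (-0.324, -0.336),
  (x̄ - mu_0)^T · [...] = (-2.5)·(-0.324) + (-2)·(-0.336) = 1.482.

Step 5 — scale by n: T² = 4 · 1.482 = 5.928.

T² ≈ 5.928


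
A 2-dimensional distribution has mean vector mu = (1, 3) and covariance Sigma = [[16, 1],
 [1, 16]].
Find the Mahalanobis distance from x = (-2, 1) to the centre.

Step 1 — centre the observation: (x - mu) = (-3, -2).

Step 2 — invert Sigma. det(Sigma) = 16·16 - (1)² = 255.
  Sigma^{-1} = (1/det) · [[d, -b], [-b, a]] = [[0.0627, -0.0039],
 [-0.0039, 0.0627]].

Step 3 — form the quadratic (x - mu)^T · Sigma^{-1} · (x - mu):
  Sigma^{-1} · (x - mu) = (-0.1804, -0.1137).
  (x - mu)^T · [Sigma^{-1} · (x - mu)] = (-3)·(-0.1804) + (-2)·(-0.1137) = 0.7686.

Step 4 — take square root: d = √(0.7686) ≈ 0.8767.

d(x, mu) = √(0.7686) ≈ 0.8767


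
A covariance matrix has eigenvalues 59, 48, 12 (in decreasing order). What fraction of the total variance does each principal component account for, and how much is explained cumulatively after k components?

Step 1 — total variance = trace(Sigma) = Σ λ_i = 59 + 48 + 12 = 119.

Step 2 — fraction explained by component i = λ_i / Σ λ:
  PC1: 59/119 = 0.4958
  PC2: 48/119 = 0.4034
  PC3: 12/119 = 0.1008

Step 3 — cumulative fraction after k components = (λ_1 + ... + λ_k) / Σ λ:
  k = 1: 59/119 = 0.4958
  k = 2: (59 + 48)/119 = 107/119 = 0.8992
  k = 3: (59 + 48 + 12)/119 = 119/119 = 1

Summary (fraction, with percent):

explained: PC1 0.4958 (49.58%), PC2 0.4034 (40.34%), PC3 0.1008 (10.08%);  cumulative: 0.4958, 0.8992, 1


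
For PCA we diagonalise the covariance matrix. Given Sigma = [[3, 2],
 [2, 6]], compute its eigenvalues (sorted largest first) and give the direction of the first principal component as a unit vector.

Step 1 — characteristic polynomial of 2×2 Sigma:
  det(Sigma - λI) = λ² - trace · λ + det = 0.
  trace = 3 + 6 = 9, det = 3·6 - (2)² = 14.
Step 2 — discriminant:
  Δ = trace² - 4·det = 81 - 56 = 25.
Step 3 — eigenvalues:
  λ = (trace ± √Δ)/2 = (9 ± 5)/2,
  λ_1 = 7,  λ_2 = 2.

Step 4 — unit eigenvector for λ_1: solve (Sigma - λ_1 I)v = 0. First row:
  (3 - 7)·v_x + (2)·v_y = 0, i.e. (-4)·v_x + (2)·v_y = 0,
  so v ∝ (b, λ_1 - a) = (2, 4) = u.
  ||u|| = √((2)² + (4)²) = √(20) ≈ 4.4721,
  v_1 = u/||u|| ≈ (0.4472, 0.8944) (||v_1|| = 1).

λ_1 = 7,  λ_2 = 2;  v_1 ≈ (0.4472, 0.8944)


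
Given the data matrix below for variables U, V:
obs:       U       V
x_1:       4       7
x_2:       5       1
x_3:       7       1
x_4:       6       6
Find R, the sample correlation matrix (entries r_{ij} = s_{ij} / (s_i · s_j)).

Step 1 — column means:
  mean(U) = (4 + 5 + 7 + 6) / 4 = 22/4 = 5.5
  mean(V) = (7 + 1 + 1 + 6) / 4 = 15/4 = 3.75

Step 2 — sample variances and covariances s[i,j] = (1/(n-1)) · Σ_k (x_{k,i} - mean_i) · (x_{k,j} - mean_j), with n-1 = 3:
  s[U,U] = ((-1.5)·(-1.5) + (-0.5)·(-0.5) + (1.5)·(1.5) + (0.5)·(0.5)) / 3 = 5/3 = 1.6667
  s[U,V] = ((-1.5)·(3.25) + (-0.5)·(-2.75) + (1.5)·(-2.75) + (0.5)·(2.25)) / 3 = -6.5/3 = -2.1667
  s[V,V] = ((3.25)·(3.25) + (-2.75)·(-2.75) + (-2.75)·(-2.75) + (2.25)·(2.25)) / 3 = 30.75/3 = 10.25
  Sample standard deviations s_i = √(s[i,i]):
  s(U) = √(1.6667) = 1.291
  s(V) = √(10.25) = 3.2016

Step 3 — r_{ij} = s_{ij} / (s_i · s_j):
  r[U,U] = 1 (diagonal).
  r[U,V] = -2.1667 / (1.291 · 3.2016) = -2.1667 / 4.1332 = -0.5242
  r[V,V] = 1 (diagonal).

R is symmetric with unit diagonal. Assembling:

R = [[1, -0.5242],
 [-0.5242, 1]]


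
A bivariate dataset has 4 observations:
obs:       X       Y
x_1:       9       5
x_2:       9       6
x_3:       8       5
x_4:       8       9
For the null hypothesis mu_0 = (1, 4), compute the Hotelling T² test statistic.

Step 1 — sample mean vector:
  mean(X) = (9 + 9 + 8 + 8) / 4 = 34/4 = 8.5
  mean(Y) = (5 + 6 + 5 + 9) / 4 = 25/4 = 6.25
  x̄ = (8.5, 6.25),  deviation x̄ - mu_0 = (8.5, 6.25) - (1, 4) = (7.5, 2.25).

Step 2 — sample covariance matrix, S[i,j] = (1/(n-1)) · Σ_k (x_{k,i} - mean_i) · (x_{k,j} - mean_j), divisor n-1 = 3:
  S[X,X] = ((0.5)·(0.5) + (0.5)·(0.5) + (-0.5)·(-0.5) + (-0.5)·(-0.5)) / 3 = 1/3 = 0.3333
  S[X,Y] = ((0.5)·(-1.25) + (0.5)·(-0.25) + (-0.5)·(-1.25) + (-0.5)·(2.75)) / 3 = -1.5/3 = -0.5
  S[Y,Y] = ((-1.25)·(-1.25) + (-0.25)·(-0.25) + (-1.25)·(-1.25) + (2.75)·(2.75)) / 3 = 10.75/3 = 3.5833
  S = [[0.3333, -0.5],
 [-0.5, 3.5833]].

Step 3 — invert S. det(S) = 0.3333·3.5833 - (-0.5)² = 0.9444.
  S^{-1} = (1/det) · [[d, -b], [-b, a]] = [[3.7941, 0.5294],
 [0.5294, 0.3529]].

Step 4 — quadratic form (x̄ - mu_0)^T · S^{-1} · (x̄ - mu_0):
  S^{-1} · (x̄ - mu_0) = (29.6471, 4.7647),
  (x̄ - mu_0)^T · [...] = (7.5)·(29.6471) + (2.25)·(4.7647) = 233.0735.

Step 5 — scale by n: T² = 4 · 233.0735 = 932.2941.

T² ≈ 932.2941


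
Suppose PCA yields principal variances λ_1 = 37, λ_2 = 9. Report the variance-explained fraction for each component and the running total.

Step 1 — total variance = trace(Sigma) = Σ λ_i = 37 + 9 = 46.

Step 2 — fraction explained by component i = λ_i / Σ λ:
  PC1: 37/46 = 0.8043
  PC2: 9/46 = 0.1957

Step 3 — cumulative fraction after k components = (λ_1 + ... + λ_k) / Σ λ:
  k = 1: 37/46 = 0.8043
  k = 2: (37 + 9)/46 = 46/46 = 1

Summary (fraction, with percent):

explained: PC1 0.8043 (80.43%), PC2 0.1957 (19.57%);  cumulative: 0.8043, 1


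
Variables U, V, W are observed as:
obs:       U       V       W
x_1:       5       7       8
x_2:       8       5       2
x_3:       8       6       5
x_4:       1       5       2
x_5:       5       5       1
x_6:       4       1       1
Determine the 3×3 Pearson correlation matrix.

Step 1 — column means:
  mean(U) = (5 + 8 + 8 + 1 + 5 + 4) / 6 = 31/6 = 5.1667
  mean(V) = (7 + 5 + 6 + 5 + 5 + 1) / 6 = 29/6 = 4.8333
  mean(W) = (8 + 2 + 5 + 2 + 1 + 1) / 6 = 19/6 = 3.1667

Step 2 — sample variances and covariances s[i,j] = (1/(n-1)) · Σ_k (x_{k,i} - mean_i) · (x_{k,j} - mean_j), with n-1 = 5:
  s[U,U] = ((-0.1667)·(-0.1667) + (2.8333)·(2.8333) + (2.8333)·(2.8333) + (-4.1667)·(-4.1667) + (-0.1667)·(-0.1667) + (-1.1667)·(-1.1667)) / 5 = 34.8333/5 = 6.9667
  s[U,V] = ((-0.1667)·(2.1667) + (2.8333)·(0.1667) + (2.8333)·(1.1667) + (-4.1667)·(0.1667) + (-0.1667)·(0.1667) + (-1.1667)·(-3.8333)) / 5 = 7.1667/5 = 1.4333
  s[U,W] = ((-0.1667)·(4.8333) + (2.8333)·(-1.1667) + (2.8333)·(1.8333) + (-4.1667)·(-1.1667) + (-0.1667)·(-2.1667) + (-1.1667)·(-2.1667)) / 5 = 8.8333/5 = 1.7667
  s[V,V] = ((2.1667)·(2.1667) + (0.1667)·(0.1667) + (1.1667)·(1.1667) + (0.1667)·(0.1667) + (0.1667)·(0.1667) + (-3.8333)·(-3.8333)) / 5 = 20.8333/5 = 4.1667
  s[V,W] = ((2.1667)·(4.8333) + (0.1667)·(-1.1667) + (1.1667)·(1.8333) + (0.1667)·(-1.1667) + (0.1667)·(-2.1667) + (-3.8333)·(-2.1667)) / 5 = 20.1667/5 = 4.0333
  s[W,W] = ((4.8333)·(4.8333) + (-1.1667)·(-1.1667) + (1.8333)·(1.8333) + (-1.1667)·(-1.1667) + (-2.1667)·(-2.1667) + (-2.1667)·(-2.1667)) / 5 = 38.8333/5 = 7.7667
  Sample standard deviations s_i = √(s[i,i]):
  s(U) = √(6.9667) = 2.6394
  s(V) = √(4.1667) = 2.0412
  s(W) = √(7.7667) = 2.7869

Step 3 — r_{ij} = s_{ij} / (s_i · s_j):
  r[U,U] = 1 (diagonal).
  r[U,V] = 1.4333 / (2.6394 · 2.0412) = 1.4333 / 5.3877 = 0.266
  r[U,W] = 1.7667 / (2.6394 · 2.7869) = 1.7667 / 7.3558 = 0.2402
  r[V,V] = 1 (diagonal).
  r[V,W] = 4.0333 / (2.0412 · 2.7869) = 4.0333 / 5.6887 = 0.709
  r[W,W] = 1 (diagonal).

R is symmetric with unit diagonal. Assembling:

R = [[1, 0.266, 0.2402],
 [0.266, 1, 0.709],
 [0.2402, 0.709, 1]]


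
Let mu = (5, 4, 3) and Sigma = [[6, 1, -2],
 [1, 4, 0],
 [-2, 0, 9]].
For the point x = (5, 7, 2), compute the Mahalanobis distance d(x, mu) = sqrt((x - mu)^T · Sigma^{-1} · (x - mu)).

Step 1 — centre the observation: (x - mu) = (0, 3, -1).

Step 2 — invert Sigma (cofactor / det for 3×3, or solve directly):
  Sigma^{-1} = [[0.1885, -0.0471, 0.0419],
 [-0.0471, 0.2618, -0.0105],
 [0.0419, -0.0105, 0.1204]].

Step 3 — form the quadratic (x - mu)^T · Sigma^{-1} · (x - mu):
  Sigma^{-1} · (x - mu) = (-0.1832, 0.7958, -0.1518).
  (x - mu)^T · [Sigma^{-1} · (x - mu)] = (0)·(-0.1832) + (3)·(0.7958) + (-1)·(-0.1518) = 2.5393.

Step 4 — take square root: d = √(2.5393) ≈ 1.5935.

d(x, mu) = √(2.5393) ≈ 1.5935


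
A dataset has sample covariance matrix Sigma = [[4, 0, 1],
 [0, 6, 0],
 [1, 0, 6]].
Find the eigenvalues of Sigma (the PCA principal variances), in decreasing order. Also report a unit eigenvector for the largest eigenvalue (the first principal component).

Step 1 — characteristic polynomial p(λ) = det(λI - Sigma) = λ³ - tr·λ² + c_1·λ - det, where tr = trace, c_1 = sum of the principal 2×2 minors, det = det(Sigma):
  tr = 4 + 6 + 6 = 16,
  c_1 = (4·6 - (0)²) + (4·6 - (1)²) + (6·6 - (0)²) = 24 + 23 + 36 = 83,
  det = 4·(6·6 - (0)²) - (0)·((0)·6 - (0)·(1)) + (1)·((0)·(0) - 6·(1)) = 4·(36) - (0)·(0) + (1)·(-6) = 138.
  So p(λ) = λ³ - 16λ² + 83λ - 138.
Step 2 — look for an integer root (rational root theorem: any rational root is an integer divisor of 138). Testing λ = 6:
  p(6) = 216 - 576 + 498 - 138 = 0  ✓
  Dividing out (λ - 6): p(λ) = (λ - 6)(λ² - 10λ + 23).
Step 3 — remaining eigenvalues from the quadratic λ² - 10λ + 23 = 0:
  Δ = 10² - 4·23 = 100 - 92 = 8,  λ = (10 ± √8)/2 = (10 ± 2.8284)/2 ≈ 6.4142 or 3.5858.
  Sorted: λ_1 = 6.4142,  λ_2 = 6,  λ_3 = 3.5858  (check: sum = 16 = tr ✓).

Step 4 — unit eigenvector for λ_1 ≈ 6.4142: v spans the null space of (Sigma - λ_1 I), whose rows are
  r_1 = (-2.4142, 0, 1),  r_2 = (0, -0.4142, 0),  r_3 = (1, 0, -0.4142).
  v is orthogonal to every row, so take v ∝ r_1 × r_2 = ((0)·(0) - (1)·(-0.4142), (1)·(0) - (-2.4142)·(0), (-2.4142)·(-0.4142) - (0)·(0)) ≈ (0.4142, 0, 1).
  Let u = (0.4142, 0, 1).
  ||u|| = √((0.4142)² + (0)² + (1)²) = √(1.1716) ≈ 1.0824,  v_1 = u/||u|| ≈ (0.3827, 0, 0.9239) (||v_1|| = 1).

λ_1 = 6.4142,  λ_2 = 6,  λ_3 = 3.5858;  v_1 ≈ (0.3827, 0, 0.9239)


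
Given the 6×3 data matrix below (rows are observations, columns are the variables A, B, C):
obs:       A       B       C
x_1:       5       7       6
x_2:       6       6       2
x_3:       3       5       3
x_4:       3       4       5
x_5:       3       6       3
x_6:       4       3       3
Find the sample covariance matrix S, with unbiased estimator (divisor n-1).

Step 1 — column means:
  mean(A) = (5 + 6 + 3 + 3 + 3 + 4) / 6 = 24/6 = 4
  mean(B) = (7 + 6 + 5 + 4 + 6 + 3) / 6 = 31/6 = 5.1667
  mean(C) = (6 + 2 + 3 + 5 + 3 + 3) / 6 = 22/6 = 3.6667

Step 2 — sample covariance S[i,j] = (1/(n-1)) · Σ_k (x_{k,i} - mean_i) · (x_{k,j} - mean_j), with n-1 = 5.
  S[A,A] = ((1)·(1) + (2)·(2) + (-1)·(-1) + (-1)·(-1) + (-1)·(-1) + (0)·(0)) / 5 = 8/5 = 1.6
  S[A,B] = ((1)·(1.8333) + (2)·(0.8333) + (-1)·(-0.1667) + (-1)·(-1.1667) + (-1)·(0.8333) + (0)·(-2.1667)) / 5 = 4/5 = 0.8
  S[A,C] = ((1)·(2.3333) + (2)·(-1.6667) + (-1)·(-0.6667) + (-1)·(1.3333) + (-1)·(-0.6667) + (0)·(-0.6667)) / 5 = -1/5 = -0.2
  S[B,B] = ((1.8333)·(1.8333) + (0.8333)·(0.8333) + (-0.1667)·(-0.1667) + (-1.1667)·(-1.1667) + (0.8333)·(0.8333) + (-2.1667)·(-2.1667)) / 5 = 10.8333/5 = 2.1667
  S[B,C] = ((1.8333)·(2.3333) + (0.8333)·(-1.6667) + (-0.1667)·(-0.6667) + (-1.1667)·(1.3333) + (0.8333)·(-0.6667) + (-2.1667)·(-0.6667)) / 5 = 2.3333/5 = 0.4667
  S[C,C] = ((2.3333)·(2.3333) + (-1.6667)·(-1.6667) + (-0.6667)·(-0.6667) + (1.3333)·(1.3333) + (-0.6667)·(-0.6667) + (-0.6667)·(-0.6667)) / 5 = 11.3333/5 = 2.2667

S is symmetric (S[j,i] = S[i,j]). Assembling:

S = [[1.6, 0.8, -0.2],
 [0.8, 2.1667, 0.4667],
 [-0.2, 0.4667, 2.2667]]


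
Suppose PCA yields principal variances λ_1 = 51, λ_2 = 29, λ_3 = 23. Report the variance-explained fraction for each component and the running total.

Step 1 — total variance = trace(Sigma) = Σ λ_i = 51 + 29 + 23 = 103.

Step 2 — fraction explained by component i = λ_i / Σ λ:
  PC1: 51/103 = 0.4951
  PC2: 29/103 = 0.2816
  PC3: 23/103 = 0.2233

Step 3 — cumulative fraction after k components = (λ_1 + ... + λ_k) / Σ λ:
  k = 1: 51/103 = 0.4951
  k = 2: (51 + 29)/103 = 80/103 = 0.7767
  k = 3: (51 + 29 + 23)/103 = 103/103 = 1

Summary (fraction, with percent):

explained: PC1 0.4951 (49.51%), PC2 0.2816 (28.16%), PC3 0.2233 (22.33%);  cumulative: 0.4951, 0.7767, 1


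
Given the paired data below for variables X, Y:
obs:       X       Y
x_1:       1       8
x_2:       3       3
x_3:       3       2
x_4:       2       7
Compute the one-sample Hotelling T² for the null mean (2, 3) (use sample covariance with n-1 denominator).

Step 1 — sample mean vector:
  mean(X) = (1 + 3 + 3 + 2) / 4 = 9/4 = 2.25
  mean(Y) = (8 + 3 + 2 + 7) / 4 = 20/4 = 5
  x̄ = (2.25, 5),  deviation x̄ - mu_0 = (2.25, 5) - (2, 3) = (0.25, 2).

Step 2 — sample covariance matrix, S[i,j] = (1/(n-1)) · Σ_k (x_{k,i} - mean_i) · (x_{k,j} - mean_j), divisor n-1 = 3:
  S[X,X] = ((-1.25)·(-1.25) + (0.75)·(0.75) + (0.75)·(0.75) + (-0.25)·(-0.25)) / 3 = 2.75/3 = 0.9167
  S[X,Y] = ((-1.25)·(3) + (0.75)·(-2) + (0.75)·(-3) + (-0.25)·(2)) / 3 = -8/3 = -2.6667
  S[Y,Y] = ((3)·(3) + (-2)·(-2) + (-3)·(-3) + (2)·(2)) / 3 = 26/3 = 8.6667
  S = [[0.9167, -2.6667],
 [-2.6667, 8.6667]].

Step 3 — invert S. det(S) = 0.9167·8.6667 - (-2.6667)² = 0.8333.
  S^{-1} = (1/det) · [[d, -b], [-b, a]] = [[10.4, 3.2],
 [3.2, 1.1]].

Step 4 — quadratic form (x̄ - mu_0)^T · S^{-1} · (x̄ - mu_0):
  S^{-1} · (x̄ - mu_0) = (9, 3),
  (x̄ - mu_0)^T · [...] = (0.25)·(9) + (2)·(3) = 8.25.

Step 5 — scale by n: T² = 4 · 8.25 = 33.

T² ≈ 33


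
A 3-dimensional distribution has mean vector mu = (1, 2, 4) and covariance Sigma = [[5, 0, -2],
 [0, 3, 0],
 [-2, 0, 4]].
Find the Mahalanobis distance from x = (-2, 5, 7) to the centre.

Step 1 — centre the observation: (x - mu) = (-3, 3, 3).

Step 2 — invert Sigma (cofactor / det for 3×3, or solve directly):
  Sigma^{-1} = [[0.25, 0, 0.125],
 [0, 0.3333, 0],
 [0.125, 0, 0.3125]].

Step 3 — form the quadratic (x - mu)^T · Sigma^{-1} · (x - mu):
  Sigma^{-1} · (x - mu) = (-0.375, 1, 0.5625).
  (x - mu)^T · [Sigma^{-1} · (x - mu)] = (-3)·(-0.375) + (3)·(1) + (3)·(0.5625) = 5.8125.

Step 4 — take square root: d = √(5.8125) ≈ 2.4109.

d(x, mu) = √(5.8125) ≈ 2.4109


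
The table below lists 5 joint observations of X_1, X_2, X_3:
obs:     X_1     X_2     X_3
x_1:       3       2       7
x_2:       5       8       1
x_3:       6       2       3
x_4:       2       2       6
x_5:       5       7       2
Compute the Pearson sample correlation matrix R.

Step 1 — column means:
  mean(X_1) = (3 + 5 + 6 + 2 + 5) / 5 = 21/5 = 4.2
  mean(X_2) = (2 + 8 + 2 + 2 + 7) / 5 = 21/5 = 4.2
  mean(X_3) = (7 + 1 + 3 + 6 + 2) / 5 = 19/5 = 3.8

Step 2 — sample variances and covariances s[i,j] = (1/(n-1)) · Σ_k (x_{k,i} - mean_i) · (x_{k,j} - mean_j), with n-1 = 4:
  s[X_1,X_1] = ((-1.2)·(-1.2) + (0.8)·(0.8) + (1.8)·(1.8) + (-2.2)·(-2.2) + (0.8)·(0.8)) / 4 = 10.8/4 = 2.7
  s[X_1,X_2] = ((-1.2)·(-2.2) + (0.8)·(3.8) + (1.8)·(-2.2) + (-2.2)·(-2.2) + (0.8)·(2.8)) / 4 = 8.8/4 = 2.2
  s[X_1,X_3] = ((-1.2)·(3.2) + (0.8)·(-2.8) + (1.8)·(-0.8) + (-2.2)·(2.2) + (0.8)·(-1.8)) / 4 = -13.8/4 = -3.45
  s[X_2,X_2] = ((-2.2)·(-2.2) + (3.8)·(3.8) + (-2.2)·(-2.2) + (-2.2)·(-2.2) + (2.8)·(2.8)) / 4 = 36.8/4 = 9.2
  s[X_2,X_3] = ((-2.2)·(3.2) + (3.8)·(-2.8) + (-2.2)·(-0.8) + (-2.2)·(2.2) + (2.8)·(-1.8)) / 4 = -25.8/4 = -6.45
  s[X_3,X_3] = ((3.2)·(3.2) + (-2.8)·(-2.8) + (-0.8)·(-0.8) + (2.2)·(2.2) + (-1.8)·(-1.8)) / 4 = 26.8/4 = 6.7
  Sample standard deviations s_i = √(s[i,i]):
  s(X_1) = √(2.7) = 1.6432
  s(X_2) = √(9.2) = 3.0332
  s(X_3) = √(6.7) = 2.5884

Step 3 — r_{ij} = s_{ij} / (s_i · s_j):
  r[X_1,X_1] = 1 (diagonal).
  r[X_1,X_2] = 2.2 / (1.6432 · 3.0332) = 2.2 / 4.984 = 0.4414
  r[X_1,X_3] = -3.45 / (1.6432 · 2.5884) = -3.45 / 4.2532 = -0.8111
  r[X_2,X_2] = 1 (diagonal).
  r[X_2,X_3] = -6.45 / (3.0332 · 2.5884) = -6.45 / 7.8511 = -0.8215
  r[X_3,X_3] = 1 (diagonal).

R is symmetric with unit diagonal. Assembling:

R = [[1, 0.4414, -0.8111],
 [0.4414, 1, -0.8215],
 [-0.8111, -0.8215, 1]]


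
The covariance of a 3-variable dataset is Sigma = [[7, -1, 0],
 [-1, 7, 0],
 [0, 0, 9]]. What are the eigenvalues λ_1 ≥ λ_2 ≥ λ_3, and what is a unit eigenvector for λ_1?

Step 1 — characteristic polynomial p(λ) = det(λI - Sigma) = λ³ - tr·λ² + c_1·λ - det, where tr = trace, c_1 = sum of the principal 2×2 minors, det = det(Sigma):
  tr = 7 + 7 + 9 = 23,
  c_1 = (7·7 - (-1)²) + (7·9 - (0)²) + (7·9 - (0)²) = 48 + 63 + 63 = 174,
  det = 7·(7·9 - (0)²) - (-1)·((-1)·9 - (0)·(0)) + (0)·((-1)·(0) - 7·(0)) = 7·(63) - (-1)·(-9) + (0)·(0) = 432.
  So p(λ) = λ³ - 23λ² + 174λ - 432.
Step 2 — look for an integer root (rational root theorem: any rational root is an integer divisor of 432). Testing λ = 6:
  p(6) = 216 - 828 + 1044 - 432 = 0  ✓
  Dividing out (λ - 6): p(λ) = (λ - 6)(λ² - 17λ + 72).
Step 3 — remaining eigenvalues from the quadratic λ² - 17λ + 72 = 0:
  Δ = 17² - 4·72 = 289 - 288 = 1,  λ = (17 ± √1)/2 = (17 ± 1)/2 = 9 or 8.
  Sorted: λ_1 = 9,  λ_2 = 8,  λ_3 = 6  (check: sum = 23 = tr ✓).

Step 4 — unit eigenvector for λ_1 = 9: v spans the null space of (Sigma - λ_1 I), whose rows are
  r_1 = (-2, -1, 0),  r_2 = (-1, -2, 0),  r_3 = (0, 0, 0).
  v is orthogonal to every row, so take v ∝ r_1 × r_2 = ((-1)·(0) - (0)·(-2), (0)·(-1) - (-2)·(0), (-2)·(-2) - (-1)·(-1)) = (0, 0, 3).
  Rescale (divide by 3): u = (0, 0, 1).
  ||u|| = √((0)² + (0)² + (1)²) = √(1) = 1,  v_1 = u/||u|| ≈ (0, 0, 1) (||v_1|| = 1).

λ_1 = 9,  λ_2 = 8,  λ_3 = 6;  v_1 ≈ (0, 0, 1)


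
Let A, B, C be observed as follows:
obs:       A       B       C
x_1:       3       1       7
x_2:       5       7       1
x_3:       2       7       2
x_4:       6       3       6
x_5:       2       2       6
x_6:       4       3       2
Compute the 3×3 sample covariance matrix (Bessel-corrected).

Step 1 — column means:
  mean(A) = (3 + 5 + 2 + 6 + 2 + 4) / 6 = 22/6 = 3.6667
  mean(B) = (1 + 7 + 7 + 3 + 2 + 3) / 6 = 23/6 = 3.8333
  mean(C) = (7 + 1 + 2 + 6 + 6 + 2) / 6 = 24/6 = 4

Step 2 — sample covariance S[i,j] = (1/(n-1)) · Σ_k (x_{k,i} - mean_i) · (x_{k,j} - mean_j), with n-1 = 5.
  S[A,A] = ((-0.6667)·(-0.6667) + (1.3333)·(1.3333) + (-1.6667)·(-1.6667) + (2.3333)·(2.3333) + (-1.6667)·(-1.6667) + (0.3333)·(0.3333)) / 5 = 13.3333/5 = 2.6667
  S[A,B] = ((-0.6667)·(-2.8333) + (1.3333)·(3.1667) + (-1.6667)·(3.1667) + (2.3333)·(-0.8333) + (-1.6667)·(-1.8333) + (0.3333)·(-0.8333)) / 5 = 1.6667/5 = 0.3333
  S[A,C] = ((-0.6667)·(3) + (1.3333)·(-3) + (-1.6667)·(-2) + (2.3333)·(2) + (-1.6667)·(2) + (0.3333)·(-2)) / 5 = -2/5 = -0.4
  S[B,B] = ((-2.8333)·(-2.8333) + (3.1667)·(3.1667) + (3.1667)·(3.1667) + (-0.8333)·(-0.8333) + (-1.8333)·(-1.8333) + (-0.8333)·(-0.8333)) / 5 = 32.8333/5 = 6.5667
  S[B,C] = ((-2.8333)·(3) + (3.1667)·(-3) + (3.1667)·(-2) + (-0.8333)·(2) + (-1.8333)·(2) + (-0.8333)·(-2)) / 5 = -28/5 = -5.6
  S[C,C] = ((3)·(3) + (-3)·(-3) + (-2)·(-2) + (2)·(2) + (2)·(2) + (-2)·(-2)) / 5 = 34/5 = 6.8

S is symmetric (S[j,i] = S[i,j]). Assembling:

S = [[2.6667, 0.3333, -0.4],
 [0.3333, 6.5667, -5.6],
 [-0.4, -5.6, 6.8]]
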